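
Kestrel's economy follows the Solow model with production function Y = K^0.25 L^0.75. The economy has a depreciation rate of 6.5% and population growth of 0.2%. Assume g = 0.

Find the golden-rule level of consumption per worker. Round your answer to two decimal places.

At the golden rule, f'(k) = n + δ, so α·k^(α−1) = n + δ and k_gold = (α/(n + δ))^(1/(1−α)).
k_gold = (0.25/0.067)^(1/0.75) = 3.7313^1.3333 ≈ 5.7871
c_gold = f(k_gold) − (n + δ)·k_gold = 1.5510 − 0.067×5.7871 ≈ 1.1633

c_gold ≈ 1.16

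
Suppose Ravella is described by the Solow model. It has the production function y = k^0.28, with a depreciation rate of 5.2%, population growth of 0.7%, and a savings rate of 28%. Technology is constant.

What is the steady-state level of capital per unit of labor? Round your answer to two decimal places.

In steady state, investment equals break-even investment: s·k^α = (n + δ)·k.
Rearranging, k^(1−α) = s / (n + δ).
k^0.72 = 0.28 / (0.007 + 0.052) = 0.28 / 0.059 = 4.7458
k* = 4.7458^(1/0.72) ≈ 8.6960

k* ≈ 8.70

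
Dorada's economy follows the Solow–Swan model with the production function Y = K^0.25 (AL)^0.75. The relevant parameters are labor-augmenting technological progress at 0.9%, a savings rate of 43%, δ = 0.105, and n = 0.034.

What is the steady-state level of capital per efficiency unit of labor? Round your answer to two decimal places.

In steady state, investment equals break-even investment: s·k^α = (n + g + δ)·k.
Dividing both sides by k: k^(1−α) = s / (n + g + δ).
k^0.75 = 0.43 / (0.034 + 0.009 + 0.105) = 0.43 / 0.148 = 2.9054
k* = 2.9054^(1/0.75) ≈ 4.1458

k* ≈ 4.15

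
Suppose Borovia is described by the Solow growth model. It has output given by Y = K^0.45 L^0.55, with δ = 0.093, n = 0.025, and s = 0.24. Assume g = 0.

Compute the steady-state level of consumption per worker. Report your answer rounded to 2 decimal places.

Steady state requires s·f(k) = (n + δ)·k, i.e. s·k^α = (n + δ)·k.
Dividing both sides by k: k^(1−α) = s / (n + δ).
k^0.55 = 0.24 / (0.025 + 0.093) = 0.24 / 0.118 = 2.0339
k* = 2.0339^(1/0.55) ≈ 3.6358
y* = (k*)^α = 3.6358^0.45 ≈ 1.7876
c* = (1 − s)·y* = (1 − 0.24) × 1.7876 ≈ 1.3586

c* = 1.36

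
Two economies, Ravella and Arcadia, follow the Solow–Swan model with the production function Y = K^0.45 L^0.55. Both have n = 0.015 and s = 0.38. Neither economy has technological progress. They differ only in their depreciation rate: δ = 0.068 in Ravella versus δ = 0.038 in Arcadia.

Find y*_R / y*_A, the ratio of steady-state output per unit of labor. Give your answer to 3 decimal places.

y*_R / y*_A ≈ 0.693

Steady-state y* = [s/(n + δ)]^(α/(1−α)), so the ratio is [ (s_R/(n + δ)_R) / (s_A/(n + δ)_A) ]^0.8182.
s_R/(n + δ)_R = 0.38/0.083 = 4.5783; s_A/(n + δ)_A = 0.38/0.053 = 7.1698.
Ratio = (4.5783/7.1698)^0.8182 = 0.6386^0.8182 ≈ 0.6928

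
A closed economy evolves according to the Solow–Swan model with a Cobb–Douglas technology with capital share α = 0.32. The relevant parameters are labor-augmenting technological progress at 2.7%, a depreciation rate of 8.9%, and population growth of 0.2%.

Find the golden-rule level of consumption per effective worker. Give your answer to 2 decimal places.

At the golden rule, f'(k) = n + g + δ, so α·k^(α−1) = n + g + δ and k_gold = (α/(n + g + δ))^(1/(1−α)).
k_gold = (0.32/0.118)^(1/0.68) = 2.7119^1.4706 ≈ 4.3368
c_gold = f(k_gold) − (n + g + δ)·k_gold = 1.5992 − 0.118×4.3368 ≈ 1.0875

c_gold ≈ 1.09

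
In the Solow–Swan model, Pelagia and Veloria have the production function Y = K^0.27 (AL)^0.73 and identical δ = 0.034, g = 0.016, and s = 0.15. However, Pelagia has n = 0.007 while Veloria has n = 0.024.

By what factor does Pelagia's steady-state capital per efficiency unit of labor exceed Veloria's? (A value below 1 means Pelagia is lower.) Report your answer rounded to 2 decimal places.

ratio ≈ 1.43

Steady-state k* = [s/(n + g + δ)]^(1/(1−α)), so the ratio is [ (s_P/(n + g + δ)_P) / (s_V/(n + g + δ)_V) ]^1.3699.
s_P/(n + g + δ)_P = 0.15/0.057 = 2.6316; s_V/(n + g + δ)_V = 0.15/0.074 = 2.0270.
Ratio = (2.6316/2.0270)^1.3699 = 1.2983^1.3699 ≈ 1.4299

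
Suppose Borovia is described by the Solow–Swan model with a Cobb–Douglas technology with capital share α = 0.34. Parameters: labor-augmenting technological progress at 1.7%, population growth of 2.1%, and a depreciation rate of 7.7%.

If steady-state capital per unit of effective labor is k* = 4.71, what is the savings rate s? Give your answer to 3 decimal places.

s ≈ 0.320

Steady state requires s·f(k) = (n + g + δ)·k, i.e. s·k^α = (n + g + δ)·k.
So s / (n + g + δ) = (k*)^(1−α) = 4.71^0.66 = 2.7810.
Therefore s = 2.7810 × (n + g + δ) = 2.7810 × 0.115 = 0.3198.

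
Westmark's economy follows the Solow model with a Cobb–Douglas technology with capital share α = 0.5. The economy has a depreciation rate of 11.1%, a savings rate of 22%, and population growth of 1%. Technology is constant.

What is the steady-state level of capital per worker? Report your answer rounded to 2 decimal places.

k* ≈ 3.31

Steady state requires s·f(k) = (n + δ)·k, i.e. s·k^α = (n + δ)·k.
Dividing both sides by k: k^(1−α) = s / (n + δ).
k^0.5 = 0.22 / (0.010 + 0.111) = 0.22 / 0.121 = 1.8182
k* = 1.8182^(1/0.5) ≈ 3.3059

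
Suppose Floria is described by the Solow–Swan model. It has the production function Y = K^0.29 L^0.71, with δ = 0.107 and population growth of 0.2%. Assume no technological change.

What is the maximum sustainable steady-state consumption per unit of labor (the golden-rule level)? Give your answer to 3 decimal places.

c_gold ≈ 1.059

At the golden rule, f'(k) = n + δ, so α·k^(α−1) = n + δ and k_gold = (α/(n + δ))^(1/(1−α)).
k_gold = (0.29/0.109)^(1/0.71) = 2.6606^1.4085 ≈ 3.9681
c_gold = f(k_gold) − (n + δ)·k_gold = 1.4914 − 0.109×3.9681 ≈ 1.0589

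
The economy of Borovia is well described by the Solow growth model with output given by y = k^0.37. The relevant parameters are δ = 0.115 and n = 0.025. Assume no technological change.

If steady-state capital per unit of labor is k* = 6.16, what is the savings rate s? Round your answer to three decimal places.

In steady state, investment equals break-even investment: s·k^α = (n + δ)·k.
So s / (n + δ) = (k*)^(1−α) = 6.16^0.63 = 3.1437.
Therefore s = 3.1437 × (n + δ) = 3.1437 × 0.140 = 0.4401.

s ≈ 0.440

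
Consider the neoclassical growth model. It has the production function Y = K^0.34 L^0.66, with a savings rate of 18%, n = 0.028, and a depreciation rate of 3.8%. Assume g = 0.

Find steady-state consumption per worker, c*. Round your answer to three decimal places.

Steady state requires s·f(k) = (n + δ)·k, i.e. s·k^α = (n + δ)·k.
Dividing both sides by k: k^(1−α) = s / (n + δ).
k^0.66 = 0.18 / (0.028 + 0.038) = 0.18 / 0.066 = 2.7273
k* = 2.7273^(1/0.66) ≈ 4.5730
y* = (k*)^α = 4.5730^0.34 ≈ 1.6768
c* = (1 − s)·y* = (1 − 0.18) × 1.6768 ≈ 1.3750

c* ≈ 1.375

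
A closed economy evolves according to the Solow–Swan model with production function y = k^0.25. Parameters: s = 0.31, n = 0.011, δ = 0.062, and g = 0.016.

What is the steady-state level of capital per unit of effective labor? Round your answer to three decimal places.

In steady state, investment equals break-even investment: s·k^α = (n + g + δ)·k.
Rearranging, k^(1−α) = s / (n + g + δ).
k^0.75 = 0.31 / (0.011 + 0.016 + 0.062) = 0.31 / 0.089 = 3.4831
k* = 3.4831^(1/0.75) ≈ 5.2798

k* ≈ 5.280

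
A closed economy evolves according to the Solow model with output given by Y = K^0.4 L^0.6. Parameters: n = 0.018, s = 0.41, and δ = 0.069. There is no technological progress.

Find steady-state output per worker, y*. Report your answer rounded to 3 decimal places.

y* = 2.811

In steady state, investment equals break-even investment: s·k^α = (n + δ)·k.
Dividing both sides by k: k^(1−α) = s / (n + δ).
k^0.6 = 0.41 / (0.018 + 0.069) = 0.41 / 0.087 = 4.7126
k* = 4.7126^(1/0.6) ≈ 13.2465
y* = (k*)^α = 13.2465^0.4 ≈ 2.8109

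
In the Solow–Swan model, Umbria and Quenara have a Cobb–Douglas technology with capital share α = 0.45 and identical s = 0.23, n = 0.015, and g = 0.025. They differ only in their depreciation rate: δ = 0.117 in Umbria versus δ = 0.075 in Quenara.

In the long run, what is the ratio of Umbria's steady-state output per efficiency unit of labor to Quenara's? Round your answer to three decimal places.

ratio ≈ 0.775

Steady-state y* = [s/(n + g + δ)]^(α/(1−α)), so the ratio is [ (s_U/(n + g + δ)_U) / (s_Q/(n + g + δ)_Q) ]^0.8182.
s_U/(n + g + δ)_U = 0.23/0.157 = 1.4650; s_Q/(n + g + δ)_Q = 0.23/0.115 = 2.0000.
Ratio = (1.4650/2.0000)^0.8182 = 0.7325^0.8182 ≈ 0.7751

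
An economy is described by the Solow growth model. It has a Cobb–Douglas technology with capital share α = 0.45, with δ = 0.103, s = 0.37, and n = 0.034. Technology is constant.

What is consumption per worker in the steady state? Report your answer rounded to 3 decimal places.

At the steady state, Δk = 0, so s·k^α = (n + δ)·k.
Dividing both sides by k: k^(1−α) = s / (n + δ).
k^0.55 = 0.37 / (0.034 + 0.103) = 0.37 / 0.137 = 2.7007
k* = 2.7007^(1/0.55) ≈ 6.0884
y* = (k*)^α = 6.0884^0.45 ≈ 2.2544
c* = (1 − s)·y* = (1 − 0.37) × 2.2544 ≈ 1.4203

c* = 1.420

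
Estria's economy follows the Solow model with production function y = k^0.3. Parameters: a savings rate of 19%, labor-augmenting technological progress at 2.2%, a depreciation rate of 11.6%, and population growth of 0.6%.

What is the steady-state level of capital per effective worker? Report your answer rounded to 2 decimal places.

k* = 1.49

At the steady state, Δk = 0, so s·k^α = (n + g + δ)·k.
Dividing both sides by k: k^(1−α) = s / (n + g + δ).
k^0.7 = 0.19 / (0.006 + 0.022 + 0.116) = 0.19 / 0.144 = 1.3194
k* = 1.3194^(1/0.7) ≈ 1.4858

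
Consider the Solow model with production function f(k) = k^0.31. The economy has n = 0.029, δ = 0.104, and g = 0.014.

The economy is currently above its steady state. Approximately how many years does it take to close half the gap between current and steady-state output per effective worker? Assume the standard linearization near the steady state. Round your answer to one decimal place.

about 6.8 years

Near the steady state the convergence rate is λ = (1 − α)(n + g + δ).
λ = (1 − 0.31) × 0.147 = 0.69 × 0.147 = 0.10143
Half-life = ln 2 / λ = 0.6931 / 0.10143 ≈ 6.83 years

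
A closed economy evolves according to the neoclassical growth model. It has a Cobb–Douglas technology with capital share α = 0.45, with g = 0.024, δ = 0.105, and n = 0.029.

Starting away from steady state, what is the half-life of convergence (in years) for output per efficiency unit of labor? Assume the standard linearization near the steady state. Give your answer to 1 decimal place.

half-life ≈ 8.0 years

Near the steady state the convergence rate is λ = (1 − α)(n + g + δ).
λ = (1 − 0.45) × 0.158 = 0.55 × 0.158 = 0.0869
Half-life = ln 2 / λ = 0.6931 / 0.0869 ≈ 7.98 years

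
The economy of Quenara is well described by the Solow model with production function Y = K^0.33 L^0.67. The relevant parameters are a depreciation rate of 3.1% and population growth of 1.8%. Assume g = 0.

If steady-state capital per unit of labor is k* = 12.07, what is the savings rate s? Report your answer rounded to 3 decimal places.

s ≈ 0.260

At the steady state, Δk = 0, so s·k^α = (n + δ)·k.
So s / (n + δ) = (k*)^(1−α) = 12.07^0.67 = 5.3057.
Therefore s = 5.3057 × (n + δ) = 5.3057 × 0.049 = 0.2600.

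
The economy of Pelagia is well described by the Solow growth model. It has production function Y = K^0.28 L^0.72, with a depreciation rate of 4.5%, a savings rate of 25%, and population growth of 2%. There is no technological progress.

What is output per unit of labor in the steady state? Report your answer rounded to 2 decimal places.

y* ≈ 1.69

At the steady state, Δk = 0, so s·k^α = (n + δ)·k.
Rearranging, k^(1−α) = s / (n + δ).
k^0.72 = 0.25 / (0.020 + 0.045) = 0.25 / 0.065 = 3.8462
k* = 3.8462^(1/0.72) ≈ 6.4945
y* = (k*)^α = 6.4945^0.28 ≈ 1.6885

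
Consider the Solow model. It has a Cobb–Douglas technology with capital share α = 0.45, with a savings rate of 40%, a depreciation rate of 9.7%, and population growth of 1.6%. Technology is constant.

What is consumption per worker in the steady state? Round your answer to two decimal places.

c* = 1.69

Steady state requires s·f(k) = (n + δ)·k, i.e. s·k^α = (n + δ)·k.
Rearranging, k^(1−α) = s / (n + δ).
k^0.55 = 0.40 / (0.016 + 0.097) = 0.40 / 0.113 = 3.5398
k* = 3.5398^(1/0.55) ≈ 9.9573
y* = (k*)^α = 9.9573^0.45 ≈ 2.8130
c* = (1 − s)·y* = (1 − 0.40) × 2.8130 ≈ 1.6878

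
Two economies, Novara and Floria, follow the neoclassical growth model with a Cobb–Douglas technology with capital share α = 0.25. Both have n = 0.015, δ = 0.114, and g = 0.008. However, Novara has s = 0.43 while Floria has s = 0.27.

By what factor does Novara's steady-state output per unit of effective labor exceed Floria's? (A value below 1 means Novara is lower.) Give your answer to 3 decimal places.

Steady-state y* = [s/(n + g + δ)]^(α/(1−α)), so the ratio is [ (s_N/(n + g + δ)_N) / (s_F/(n + g + δ)_F) ]^0.3333.
s_N/(n + g + δ)_N = 0.43/0.137 = 3.1387; s_F/(n + g + δ)_F = 0.27/0.137 = 1.9708.
Ratio = (3.1387/1.9708)^0.3333 = 1.5926^0.3333 ≈ 1.1678

y*_N / y*_F ≈ 1.168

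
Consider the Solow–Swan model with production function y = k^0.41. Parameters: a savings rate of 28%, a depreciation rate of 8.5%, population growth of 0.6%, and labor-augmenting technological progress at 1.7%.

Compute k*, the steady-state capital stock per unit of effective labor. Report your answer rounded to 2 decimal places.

In steady state, investment equals break-even investment: s·k^α = (n + g + δ)·k.
Dividing both sides by k: k^(1−α) = s / (n + g + δ).
k^0.59 = 0.28 / (0.006 + 0.017 + 0.085) = 0.28 / 0.108 = 2.5926
k* = 2.5926^(1/0.59) ≈ 5.0263

k* = 5.03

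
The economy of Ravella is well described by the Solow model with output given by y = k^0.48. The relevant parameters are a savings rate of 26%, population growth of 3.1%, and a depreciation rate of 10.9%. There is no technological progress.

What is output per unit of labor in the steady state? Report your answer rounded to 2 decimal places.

y* = 1.77

In steady state, investment equals break-even investment: s·k^α = (n + δ)·k.
Rearranging, k^(1−α) = s / (n + δ).
k^0.52 = 0.26 / (0.031 + 0.109) = 0.26 / 0.140 = 1.8571
k* = 1.8571^(1/0.52) ≈ 3.2884
y* = (k*)^α = 3.2884^0.48 ≈ 1.7707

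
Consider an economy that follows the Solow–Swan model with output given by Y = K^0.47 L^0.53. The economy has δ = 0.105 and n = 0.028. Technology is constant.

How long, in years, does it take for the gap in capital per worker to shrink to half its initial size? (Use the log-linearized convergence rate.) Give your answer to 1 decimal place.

about 9.8 years

Near the steady state the convergence rate is λ = (1 − α)(n + δ).
λ = (1 − 0.47) × 0.133 = 0.53 × 0.133 = 0.07049
Half-life = ln 2 / λ = 0.6931 / 0.07049 ≈ 9.83 years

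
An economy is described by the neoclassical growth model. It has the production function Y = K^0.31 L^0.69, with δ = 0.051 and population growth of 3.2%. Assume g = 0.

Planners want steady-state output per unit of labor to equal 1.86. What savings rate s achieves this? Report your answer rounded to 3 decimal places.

s ≈ 0.330

At the steady state, Δk = 0, so s·k^α = (n + δ)·k.
Since y* = [s/(n + δ)]^(α/(1−α)), we have s/(n + δ) = (y*)^((1−α)/α) = 1.86^2.2258 = 3.9800.
Therefore s = 3.9800 × (n + δ) = 3.9800 × 0.083 = 0.3303.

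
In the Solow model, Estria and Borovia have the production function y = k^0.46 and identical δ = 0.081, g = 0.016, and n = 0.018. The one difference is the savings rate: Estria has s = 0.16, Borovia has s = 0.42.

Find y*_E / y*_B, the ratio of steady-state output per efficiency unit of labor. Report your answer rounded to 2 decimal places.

ratio ≈ 0.44

Steady-state y* = [s/(n + g + δ)]^(α/(1−α)), so the ratio is [ (s_E/(n + g + δ)_E) / (s_B/(n + g + δ)_B) ]^0.8519.
s_E/(n + g + δ)_E = 0.16/0.115 = 1.3913; s_B/(n + g + δ)_B = 0.42/0.115 = 3.6522.
Ratio = (1.3913/3.6522)^0.8519 = 0.3809^0.8519 ≈ 0.4394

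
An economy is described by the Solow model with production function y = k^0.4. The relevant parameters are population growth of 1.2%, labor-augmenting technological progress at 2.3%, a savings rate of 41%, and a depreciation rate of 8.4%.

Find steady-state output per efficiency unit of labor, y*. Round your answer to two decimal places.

y* ≈ 2.28

Steady state requires s·f(k) = (n + g + δ)·k, i.e. s·k^α = (n + g + δ)·k.
Dividing both sides by k: k^(1−α) = s / (n + g + δ).
k^0.6 = 0.41 / (0.012 + 0.023 + 0.084) = 0.41 / 0.119 = 3.4454
k* = 3.4454^(1/0.6) ≈ 7.8596
y* = (k*)^α = 7.8596^0.4 ≈ 2.2812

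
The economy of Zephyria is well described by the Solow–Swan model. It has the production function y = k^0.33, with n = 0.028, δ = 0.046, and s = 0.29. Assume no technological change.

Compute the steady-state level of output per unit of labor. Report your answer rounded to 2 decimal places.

In steady state, investment equals break-even investment: s·k^α = (n + δ)·k.
Rearranging, k^(1−α) = s / (n + δ).
k^0.67 = 0.29 / (0.028 + 0.046) = 0.29 / 0.074 = 3.9189
k* = 3.9189^(1/0.67) ≈ 7.6793
y* = (k*)^α = 7.6793^0.33 ≈ 1.9595

y* = 1.96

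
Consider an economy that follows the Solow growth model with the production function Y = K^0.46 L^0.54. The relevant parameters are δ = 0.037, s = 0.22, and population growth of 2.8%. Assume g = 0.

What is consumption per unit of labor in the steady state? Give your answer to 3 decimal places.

At the steady state, Δk = 0, so s·k^α = (n + δ)·k.
Rearranging, k^(1−α) = s / (n + δ).
k^0.54 = 0.22 / (0.028 + 0.037) = 0.22 / 0.065 = 3.3846
k* = 3.3846^(1/0.54) ≈ 9.5624
y* = (k*)^α = 9.5624^0.46 ≈ 2.8253
c* = (1 − s)·y* = (1 − 0.22) × 2.8253 ≈ 2.2037

c* = 2.204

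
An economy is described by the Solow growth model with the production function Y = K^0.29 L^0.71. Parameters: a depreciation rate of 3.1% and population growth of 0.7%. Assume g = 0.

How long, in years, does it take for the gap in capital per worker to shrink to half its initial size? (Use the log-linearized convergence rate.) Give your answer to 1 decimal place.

t_½ ≈ 25.7 years

Near the steady state the convergence rate is λ = (1 − α)(n + δ).
λ = (1 − 0.29) × 0.038 = 0.71 × 0.038 = 0.02698
Half-life = ln 2 / λ = 0.6931 / 0.02698 ≈ 25.69 years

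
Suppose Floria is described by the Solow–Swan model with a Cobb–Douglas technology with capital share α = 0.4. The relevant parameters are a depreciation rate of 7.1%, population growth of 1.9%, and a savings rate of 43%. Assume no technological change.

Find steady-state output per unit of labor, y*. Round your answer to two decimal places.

y* ≈ 2.84

At the steady state, Δk = 0, so s·k^α = (n + δ)·k.
Rearranging, k^(1−α) = s / (n + δ).
k^0.6 = 0.43 / (0.019 + 0.071) = 0.43 / 0.090 = 4.7778
k* = 4.7778^(1/0.6) ≈ 13.5533
y* = (k*)^α = 13.5533^0.4 ≈ 2.8367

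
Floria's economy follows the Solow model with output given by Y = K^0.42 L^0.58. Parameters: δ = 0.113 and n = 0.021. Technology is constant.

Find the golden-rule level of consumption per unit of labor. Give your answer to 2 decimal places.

At the golden rule, f'(k) = n + δ, so α·k^(α−1) = n + δ and k_gold = (α/(n + δ))^(1/(1−α)).
k_gold = (0.42/0.134)^(1/0.58) = 3.1343^1.7241 ≈ 7.1680
c_gold = f(k_gold) − (n + δ)·k_gold = 2.2870 − 0.134×7.1680 ≈ 1.3265

c_gold ≈ 1.33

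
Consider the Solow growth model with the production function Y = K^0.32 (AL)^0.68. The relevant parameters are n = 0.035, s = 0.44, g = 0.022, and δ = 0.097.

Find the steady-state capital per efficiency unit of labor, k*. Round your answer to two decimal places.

In steady state, investment equals break-even investment: s·k^α = (n + g + δ)·k.
Dividing both sides by k: k^(1−α) = s / (n + g + δ).
k^0.68 = 0.44 / (0.035 + 0.022 + 0.097) = 0.44 / 0.154 = 2.8571
k* = 2.8571^(1/0.68) ≈ 4.6825

k* = 4.68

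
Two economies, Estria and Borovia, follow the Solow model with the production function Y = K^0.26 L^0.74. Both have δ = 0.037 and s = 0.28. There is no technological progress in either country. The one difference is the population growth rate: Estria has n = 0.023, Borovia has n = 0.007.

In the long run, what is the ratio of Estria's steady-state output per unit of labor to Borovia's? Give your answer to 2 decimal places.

ratio ≈ 0.90

Steady-state y* = [s/(n + δ)]^(α/(1−α)), so the ratio is [ (s_E/(n + δ)_E) / (s_B/(n + δ)_B) ]^0.3514.
s_E/(n + δ)_E = 0.28/0.060 = 4.6667; s_B/(n + δ)_B = 0.28/0.044 = 6.3636.
Ratio = (4.6667/6.3636)^0.3514 = 0.7333^0.3514 ≈ 0.8967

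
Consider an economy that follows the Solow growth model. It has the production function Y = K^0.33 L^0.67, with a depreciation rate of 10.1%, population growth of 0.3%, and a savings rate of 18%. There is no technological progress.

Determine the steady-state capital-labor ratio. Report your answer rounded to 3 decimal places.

k* ≈ 2.268

Steady state requires s·f(k) = (n + δ)·k, i.e. s·k^α = (n + δ)·k.
Dividing both sides by k: k^(1−α) = s / (n + δ).
k^0.67 = 0.18 / (0.003 + 0.101) = 0.18 / 0.104 = 1.7308
k* = 1.7308^(1/0.67) ≈ 2.2677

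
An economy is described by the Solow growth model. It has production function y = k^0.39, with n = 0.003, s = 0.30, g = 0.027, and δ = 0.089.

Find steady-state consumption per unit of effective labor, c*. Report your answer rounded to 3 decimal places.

c* ≈ 1.264

In steady state, investment equals break-even investment: s·k^α = (n + g + δ)·k.
Dividing both sides by k: k^(1−α) = s / (n + g + δ).
k^0.61 = 0.30 / (0.003 + 0.027 + 0.089) = 0.30 / 0.119 = 2.5210
k* = 2.5210^(1/0.61) ≈ 4.5532
y* = (k*)^α = 4.5532^0.39 ≈ 1.8061
c* = (1 − s)·y* = (1 − 0.30) × 1.8061 ≈ 1.2643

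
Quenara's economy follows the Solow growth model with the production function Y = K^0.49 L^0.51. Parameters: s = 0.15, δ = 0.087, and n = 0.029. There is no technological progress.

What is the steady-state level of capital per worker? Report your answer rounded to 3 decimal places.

k* = 1.655

Steady state requires s·f(k) = (n + δ)·k, i.e. s·k^α = (n + δ)·k.
Rearranging, k^(1−α) = s / (n + δ).
k^0.51 = 0.15 / (0.029 + 0.087) = 0.15 / 0.116 = 1.2931
k* = 1.2931^(1/0.51) ≈ 1.6553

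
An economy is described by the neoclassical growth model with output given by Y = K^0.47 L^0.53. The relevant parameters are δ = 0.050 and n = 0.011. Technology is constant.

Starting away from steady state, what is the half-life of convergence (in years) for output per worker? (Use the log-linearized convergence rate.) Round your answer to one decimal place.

half-life ≈ 21.4 years

Near the steady state the convergence rate is λ = (1 − α)(n + δ).
λ = (1 − 0.47) × 0.061 = 0.53 × 0.061 = 0.03233
Half-life = ln 2 / λ = 0.6931 / 0.03233 ≈ 21.44 years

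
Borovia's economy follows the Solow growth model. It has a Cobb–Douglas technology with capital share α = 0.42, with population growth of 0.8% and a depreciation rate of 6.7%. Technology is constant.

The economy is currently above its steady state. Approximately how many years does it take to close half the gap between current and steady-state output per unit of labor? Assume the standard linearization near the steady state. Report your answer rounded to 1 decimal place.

Near the steady state the convergence rate is λ = (1 − α)(n + δ).
λ = (1 − 0.42) × 0.075 = 0.58 × 0.075 = 0.0435
Half-life = ln 2 / λ = 0.6931 / 0.0435 ≈ 15.93 years

half-life ≈ 15.9 years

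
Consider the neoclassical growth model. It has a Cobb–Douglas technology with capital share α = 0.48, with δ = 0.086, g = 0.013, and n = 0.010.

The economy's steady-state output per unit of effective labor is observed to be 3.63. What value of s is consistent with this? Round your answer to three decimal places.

At the steady state, Δk = 0, so s·k^α = (n + g + δ)·k.
Since y* = [s/(n + g + δ)]^(α/(1−α)), we have s/(n + g + δ) = (y*)^((1−α)/α) = 3.63^1.0833 = 4.0415.
Therefore s = 4.0415 × (n + g + δ) = 4.0415 × 0.109 = 0.4405.

s ≈ 0.441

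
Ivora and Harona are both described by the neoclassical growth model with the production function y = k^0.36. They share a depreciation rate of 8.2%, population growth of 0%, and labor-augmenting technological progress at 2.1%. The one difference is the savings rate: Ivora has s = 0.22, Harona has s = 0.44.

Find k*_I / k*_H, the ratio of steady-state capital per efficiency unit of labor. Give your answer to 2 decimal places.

k*_I / k*_H ≈ 0.34

Steady-state k* = [s/(n + g + δ)]^(1/(1−α)), so the ratio is [ (s_I/(n + g + δ)_I) / (s_H/(n + g + δ)_H) ]^1.5625.
s_I/(n + g + δ)_I = 0.22/0.103 = 2.1359; s_H/(n + g + δ)_H = 0.44/0.103 = 4.2718.
Ratio = (2.1359/4.2718)^1.5625 = 0.5000^1.5625 ≈ 0.3386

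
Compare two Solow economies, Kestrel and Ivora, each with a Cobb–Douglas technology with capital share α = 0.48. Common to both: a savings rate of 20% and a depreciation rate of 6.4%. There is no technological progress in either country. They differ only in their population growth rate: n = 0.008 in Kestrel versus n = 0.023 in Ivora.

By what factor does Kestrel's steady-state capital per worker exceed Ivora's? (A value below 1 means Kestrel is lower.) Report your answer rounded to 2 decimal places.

Steady-state k* = [s/(n + δ)]^(1/(1−α)), so the ratio is [ (s_K/(n + δ)_K) / (s_I/(n + δ)_I) ]^1.9231.
s_K/(n + δ)_K = 0.20/0.072 = 2.7778; s_I/(n + δ)_I = 0.20/0.087 = 2.2989.
Ratio = (2.7778/2.2989)^1.9231 = 1.2083^1.9231 ≈ 1.4389

k*_K / k*_I ≈ 1.44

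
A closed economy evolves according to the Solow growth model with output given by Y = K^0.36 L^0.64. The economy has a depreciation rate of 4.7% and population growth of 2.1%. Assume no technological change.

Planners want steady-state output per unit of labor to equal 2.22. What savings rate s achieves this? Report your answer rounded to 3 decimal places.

At the steady state, Δk = 0, so s·k^α = (n + δ)·k.
Since y* = [s/(n + δ)]^(α/(1−α)), we have s/(n + δ) = (y*)^((1−α)/α) = 2.22^1.7778 = 4.1281.
Therefore s = 4.1281 × (n + δ) = 4.1281 × 0.068 = 0.2807.

s ≈ 0.281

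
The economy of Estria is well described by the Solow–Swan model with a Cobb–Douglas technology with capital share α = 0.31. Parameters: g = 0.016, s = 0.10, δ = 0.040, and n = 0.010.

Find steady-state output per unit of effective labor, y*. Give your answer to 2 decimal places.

y* ≈ 1.21

In steady state, investment equals break-even investment: s·k^α = (n + g + δ)·k.
Rearranging, k^(1−α) = s / (n + g + δ).
k^0.69 = 0.10 / (0.010 + 0.016 + 0.040) = 0.10 / 0.066 = 1.5152
k* = 1.5152^(1/0.69) ≈ 1.8262
y* = (k*)^α = 1.8262^0.31 ≈ 1.2053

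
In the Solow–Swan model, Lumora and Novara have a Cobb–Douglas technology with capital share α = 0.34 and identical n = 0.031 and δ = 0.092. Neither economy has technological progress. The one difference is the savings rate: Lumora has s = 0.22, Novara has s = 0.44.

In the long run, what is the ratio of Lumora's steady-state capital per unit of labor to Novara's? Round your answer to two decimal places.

k*_L / k*_N ≈ 0.35

Steady-state k* = [s/(n + δ)]^(1/(1−α)), so the ratio is [ (s_L/(n + δ)_L) / (s_N/(n + δ)_N) ]^1.5152.
s_L/(n + δ)_L = 0.22/0.123 = 1.7886; s_N/(n + δ)_N = 0.44/0.123 = 3.5772.
Ratio = (1.7886/3.5772)^1.5152 = 0.5000^1.5152 ≈ 0.3498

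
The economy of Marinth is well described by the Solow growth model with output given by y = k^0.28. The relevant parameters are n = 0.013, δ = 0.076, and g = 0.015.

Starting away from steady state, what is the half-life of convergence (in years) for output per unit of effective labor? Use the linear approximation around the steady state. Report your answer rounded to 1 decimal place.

Near the steady state the convergence rate is λ = (1 − α)(n + g + δ).
λ = (1 − 0.28) × 0.104 = 0.72 × 0.104 = 0.07488
Half-life = ln 2 / λ = 0.6931 / 0.07488 ≈ 9.26 years

about 9.3 years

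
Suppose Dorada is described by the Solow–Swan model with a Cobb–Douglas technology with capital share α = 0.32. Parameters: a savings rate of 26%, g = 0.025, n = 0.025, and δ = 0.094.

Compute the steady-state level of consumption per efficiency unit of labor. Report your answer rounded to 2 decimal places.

At the steady state, Δk = 0, so s·k^α = (n + g + δ)·k.
Dividing both sides by k: k^(1−α) = s / (n + g + δ).
k^0.68 = 0.26 / (0.025 + 0.025 + 0.094) = 0.26 / 0.144 = 1.8056
k* = 1.8056^(1/0.68) ≈ 2.3844
y* = (k*)^α = 2.3844^0.32 ≈ 1.3206
c* = (1 − s)·y* = (1 − 0.26) × 1.3206 ≈ 0.9772

c* = 0.98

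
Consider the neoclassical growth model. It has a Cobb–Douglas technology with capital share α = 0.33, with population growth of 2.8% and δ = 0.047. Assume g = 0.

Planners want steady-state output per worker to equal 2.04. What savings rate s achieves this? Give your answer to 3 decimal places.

s ≈ 0.319

At the steady state, Δk = 0, so s·k^α = (n + δ)·k.
Since y* = [s/(n + δ)]^(α/(1−α)), we have s/(n + δ) = (y*)^((1−α)/α) = 2.04^2.0303 = 4.2525.
Therefore s = 4.2525 × (n + δ) = 4.2525 × 0.075 = 0.3189.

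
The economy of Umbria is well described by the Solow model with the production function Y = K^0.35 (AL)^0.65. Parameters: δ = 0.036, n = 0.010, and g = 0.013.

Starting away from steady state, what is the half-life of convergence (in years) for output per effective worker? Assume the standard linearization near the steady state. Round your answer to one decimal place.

Near the steady state the convergence rate is λ = (1 − α)(n + g + δ).
λ = (1 − 0.35) × 0.059 = 0.65 × 0.059 = 0.03835
Half-life = ln 2 / λ = 0.6931 / 0.03835 ≈ 18.07 years

t_½ ≈ 18.1 years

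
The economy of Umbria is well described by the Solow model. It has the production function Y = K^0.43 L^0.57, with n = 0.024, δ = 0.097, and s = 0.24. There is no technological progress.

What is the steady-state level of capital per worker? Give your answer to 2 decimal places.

k* ≈ 3.33

In steady state, investment equals break-even investment: s·k^α = (n + δ)·k.
Rearranging, k^(1−α) = s / (n + δ).
k^0.57 = 0.24 / (0.024 + 0.097) = 0.24 / 0.121 = 1.9835
k* = 1.9835^(1/0.57) ≈ 3.3251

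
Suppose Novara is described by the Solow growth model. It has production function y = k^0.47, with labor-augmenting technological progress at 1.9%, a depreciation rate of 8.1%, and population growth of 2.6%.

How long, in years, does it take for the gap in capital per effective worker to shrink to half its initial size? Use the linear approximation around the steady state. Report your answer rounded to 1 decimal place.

Near the steady state the convergence rate is λ = (1 − α)(n + g + δ).
λ = (1 − 0.47) × 0.126 = 0.53 × 0.126 = 0.06678
Half-life = ln 2 / λ = 0.6931 / 0.06678 ≈ 10.38 years

half-life ≈ 10.4 years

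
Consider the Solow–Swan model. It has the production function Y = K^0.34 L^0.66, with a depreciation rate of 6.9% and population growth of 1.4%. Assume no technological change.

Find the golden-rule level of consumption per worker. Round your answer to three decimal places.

c_gold ≈ 1.365

At the golden rule, f'(k) = n + δ, so α·k^(α−1) = n + δ and k_gold = (α/(n + δ))^(1/(1−α)).
k_gold = (0.34/0.083)^(1/0.66) = 4.0964^1.5152 ≈ 8.4706
c_gold = f(k_gold) − (n + δ)·k_gold = 2.0677 − 0.083×8.4706 ≈ 1.3646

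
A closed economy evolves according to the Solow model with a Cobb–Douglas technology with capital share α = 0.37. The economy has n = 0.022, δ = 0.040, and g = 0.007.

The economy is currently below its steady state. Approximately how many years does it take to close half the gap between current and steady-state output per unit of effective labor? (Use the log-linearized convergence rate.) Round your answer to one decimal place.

half-life ≈ 15.9 years

Near the steady state the convergence rate is λ = (1 − α)(n + g + δ).
λ = (1 − 0.37) × 0.069 = 0.63 × 0.069 = 0.04347
Half-life = ln 2 / λ = 0.6931 / 0.04347 ≈ 15.94 years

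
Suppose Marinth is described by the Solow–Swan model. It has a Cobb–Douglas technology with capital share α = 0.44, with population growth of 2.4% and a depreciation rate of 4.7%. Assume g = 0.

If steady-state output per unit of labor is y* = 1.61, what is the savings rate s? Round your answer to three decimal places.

Steady state requires s·f(k) = (n + δ)·k, i.e. s·k^α = (n + δ)·k.
Since y* = [s/(n + δ)]^(α/(1−α)), we have s/(n + δ) = (y*)^((1−α)/α) = 1.61^1.2727 = 1.8333.
Therefore s = 1.8333 × (n + δ) = 1.8333 × 0.071 = 0.1302.

s ≈ 0.130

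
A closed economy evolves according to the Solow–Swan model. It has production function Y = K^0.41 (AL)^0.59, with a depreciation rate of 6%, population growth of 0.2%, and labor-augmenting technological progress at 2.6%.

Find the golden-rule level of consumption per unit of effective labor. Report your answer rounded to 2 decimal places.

c_gold ≈ 1.72

At the golden rule, f'(k) = n + g + δ, so α·k^(α−1) = n + g + δ and k_gold = (α/(n + g + δ))^(1/(1−α)).
k_gold = (0.41/0.088)^(1/0.59) = 4.6591^1.6949 ≈ 13.5739
c_gold = f(k_gold) − (n + g + δ)·k_gold = 2.9135 − 0.088×13.5739 ≈ 1.7190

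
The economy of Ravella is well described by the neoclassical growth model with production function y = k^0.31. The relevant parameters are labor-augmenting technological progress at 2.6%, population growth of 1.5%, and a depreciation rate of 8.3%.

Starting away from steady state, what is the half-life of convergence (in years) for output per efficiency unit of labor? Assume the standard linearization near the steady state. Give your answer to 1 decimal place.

Near the steady state the convergence rate is λ = (1 − α)(n + g + δ).
λ = (1 − 0.31) × 0.124 = 0.69 × 0.124 = 0.08556
Half-life = ln 2 / λ = 0.6931 / 0.08556 ≈ 8.10 years

about 8.1 years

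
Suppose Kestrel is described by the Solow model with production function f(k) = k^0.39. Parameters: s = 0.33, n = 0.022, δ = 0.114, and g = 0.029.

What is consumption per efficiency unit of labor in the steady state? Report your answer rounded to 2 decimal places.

c* = 1.04

In steady state, investment equals break-even investment: s·k^α = (n + g + δ)·k.
Dividing both sides by k: k^(1−α) = s / (n + g + δ).
k^0.61 = 0.33 / (0.022 + 0.029 + 0.114) = 0.33 / 0.165 = 2.0000
k* = 2.0000^(1/0.61) ≈ 3.1152
y* = (k*)^α = 3.1152^0.39 ≈ 1.5576
c* = (1 − s)·y* = (1 − 0.33) × 1.5576 ≈ 1.0436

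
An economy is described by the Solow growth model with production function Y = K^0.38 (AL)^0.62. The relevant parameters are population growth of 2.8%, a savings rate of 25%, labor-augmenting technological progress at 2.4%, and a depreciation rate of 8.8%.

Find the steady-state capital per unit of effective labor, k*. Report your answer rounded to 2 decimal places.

At the steady state, Δk = 0, so s·k^α = (n + g + δ)·k.
Dividing both sides by k: k^(1−α) = s / (n + g + δ).
k^0.62 = 0.25 / (0.028 + 0.024 + 0.088) = 0.25 / 0.140 = 1.7857
k* = 1.7857^(1/0.62) ≈ 2.5477

k* ≈ 2.55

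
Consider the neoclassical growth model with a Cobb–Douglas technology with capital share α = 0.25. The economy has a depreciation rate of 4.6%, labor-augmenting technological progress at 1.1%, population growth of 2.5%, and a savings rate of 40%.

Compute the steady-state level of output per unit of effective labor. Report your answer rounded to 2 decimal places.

In steady state, investment equals break-even investment: s·k^α = (n + g + δ)·k.
Rearranging, k^(1−α) = s / (n + g + δ).
k^0.75 = 0.40 / (0.025 + 0.011 + 0.046) = 0.40 / 0.082 = 4.8780
k* = 4.8780^(1/0.75) ≈ 8.2729
y* = (k*)^α = 8.2729^0.25 ≈ 1.6960

y* ≈ 1.70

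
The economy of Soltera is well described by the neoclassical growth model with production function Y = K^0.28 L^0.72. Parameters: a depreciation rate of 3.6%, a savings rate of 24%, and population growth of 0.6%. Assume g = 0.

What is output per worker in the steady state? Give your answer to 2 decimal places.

In steady state, investment equals break-even investment: s·k^α = (n + δ)·k.
Rearranging, k^(1−α) = s / (n + δ).
k^0.72 = 0.24 / (0.006 + 0.036) = 0.24 / 0.042 = 5.7143
k* = 5.7143^(1/0.72) ≈ 11.2548
y* = (k*)^α = 11.2548^0.28 ≈ 1.9696

y* ≈ 1.97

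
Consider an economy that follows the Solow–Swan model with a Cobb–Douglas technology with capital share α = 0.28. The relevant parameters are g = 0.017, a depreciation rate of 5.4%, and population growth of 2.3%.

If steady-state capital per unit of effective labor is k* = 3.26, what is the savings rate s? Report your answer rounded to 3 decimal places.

s ≈ 0.220

Steady state requires s·f(k) = (n + g + δ)·k, i.e. s·k^α = (n + g + δ)·k.
So s / (n + g + δ) = (k*)^(1−α) = 3.26^0.72 = 2.3416.
Therefore s = 2.3416 × (n + g + δ) = 2.3416 × 0.094 = 0.2201.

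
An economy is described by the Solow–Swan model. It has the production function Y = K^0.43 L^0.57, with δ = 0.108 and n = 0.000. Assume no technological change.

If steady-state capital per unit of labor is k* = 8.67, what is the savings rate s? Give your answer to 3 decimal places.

s ≈ 0.370

At the steady state, Δk = 0, so s·k^α = (n + δ)·k.
So s / (n + δ) = (k*)^(1−α) = 8.67^0.57 = 3.4251.
Therefore s = 3.4251 × (n + δ) = 3.4251 × 0.108 = 0.3699.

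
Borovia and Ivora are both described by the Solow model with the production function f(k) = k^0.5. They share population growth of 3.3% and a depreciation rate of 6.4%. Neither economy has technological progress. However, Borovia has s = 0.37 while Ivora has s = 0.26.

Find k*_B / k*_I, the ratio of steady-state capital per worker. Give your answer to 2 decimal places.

Steady-state k* = [s/(n + δ)]^(1/(1−α)), so the ratio is [ (s_B/(n + δ)_B) / (s_I/(n + δ)_I) ]^2.
s_B/(n + δ)_B = 0.37/0.097 = 3.8144; s_I/(n + δ)_I = 0.26/0.097 = 2.6804.
Ratio = (3.8144/2.6804)^2 = 1.4231^2 ≈ 2.0252

ratio ≈ 2.03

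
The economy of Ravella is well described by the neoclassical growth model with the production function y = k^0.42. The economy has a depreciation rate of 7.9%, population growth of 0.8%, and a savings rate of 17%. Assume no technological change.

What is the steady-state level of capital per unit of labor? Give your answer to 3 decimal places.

k* ≈ 3.174

Steady state requires s·f(k) = (n + δ)·k, i.e. s·k^α = (n + δ)·k.
Dividing both sides by k: k^(1−α) = s / (n + δ).
k^0.58 = 0.17 / (0.008 + 0.079) = 0.17 / 0.087 = 1.9540
k* = 1.9540^(1/0.58) ≈ 3.1739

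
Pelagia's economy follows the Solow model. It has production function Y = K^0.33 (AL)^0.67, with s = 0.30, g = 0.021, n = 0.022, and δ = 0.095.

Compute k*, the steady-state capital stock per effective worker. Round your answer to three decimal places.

In steady state, investment equals break-even investment: s·k^α = (n + g + δ)·k.
Dividing both sides by k: k^(1−α) = s / (n + g + δ).
k^0.67 = 0.30 / (0.022 + 0.021 + 0.095) = 0.30 / 0.138 = 2.1739
k* = 2.1739^(1/0.67) ≈ 3.1867

k* = 3.187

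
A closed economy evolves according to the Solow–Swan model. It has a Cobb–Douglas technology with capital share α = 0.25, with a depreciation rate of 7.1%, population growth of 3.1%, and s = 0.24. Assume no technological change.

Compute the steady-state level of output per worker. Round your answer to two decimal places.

y* ≈ 1.33

At the steady state, Δk = 0, so s·k^α = (n + δ)·k.
Rearranging, k^(1−α) = s / (n + δ).
k^0.75 = 0.24 / (0.031 + 0.071) = 0.24 / 0.102 = 2.3529
k* = 2.3529^(1/0.75) ≈ 3.1295
y* = (k*)^α = 3.1295^0.25 ≈ 1.3301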